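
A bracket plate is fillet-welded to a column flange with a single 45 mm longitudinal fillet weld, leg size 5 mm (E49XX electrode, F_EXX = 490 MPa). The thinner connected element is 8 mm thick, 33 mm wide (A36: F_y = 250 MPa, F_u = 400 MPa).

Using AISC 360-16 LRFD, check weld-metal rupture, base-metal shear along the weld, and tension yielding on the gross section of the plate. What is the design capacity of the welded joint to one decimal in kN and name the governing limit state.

Weld metal: throat = 0.707×5 = 3.535 mm, L = 45 mm. φR_n = 0.75 × 0.6 × 490 × 3.535 × 45 = 35.1 kN.
Base metal shear (8 mm plate): yield φR_n = 1.0×0.6×250×8×45 = 54.0 kN; rupture φR_n = 0.75×0.6×400×8×45 = 64.8 kN; take 54.0 kN (yield).
Tension yield (gross): A_g = 33×8 = 264 mm². φR_n = 0.90 × 250 × 264 = 59.4 kN.
Governing: min(35.1, 54.0, 59.4) = 35.1 kN → weld metal.

35.1 kN (weld metal governs)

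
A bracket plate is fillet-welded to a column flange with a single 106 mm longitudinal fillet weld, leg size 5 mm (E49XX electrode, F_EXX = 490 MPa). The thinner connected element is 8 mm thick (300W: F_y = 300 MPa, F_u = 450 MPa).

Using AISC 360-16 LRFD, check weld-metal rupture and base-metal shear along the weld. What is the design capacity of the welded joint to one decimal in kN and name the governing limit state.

Weld metal: throat = 0.707×5 = 3.535 mm, L = 106 mm. φR_n = 0.75 × 0.6 × 490 × 3.535 × 106 = 82.6 kN.
Base metal shear (8 mm plate): yield φR_n = 1.0×0.6×300×8×106 = 152.6 kN; rupture φR_n = 0.75×0.6×450×8×106 = 171.7 kN; take 152.6 kN (yield).
Governing: min(82.6, 152.6) = 82.6 kN → weld metal.

82.6 kN (weld metal governs)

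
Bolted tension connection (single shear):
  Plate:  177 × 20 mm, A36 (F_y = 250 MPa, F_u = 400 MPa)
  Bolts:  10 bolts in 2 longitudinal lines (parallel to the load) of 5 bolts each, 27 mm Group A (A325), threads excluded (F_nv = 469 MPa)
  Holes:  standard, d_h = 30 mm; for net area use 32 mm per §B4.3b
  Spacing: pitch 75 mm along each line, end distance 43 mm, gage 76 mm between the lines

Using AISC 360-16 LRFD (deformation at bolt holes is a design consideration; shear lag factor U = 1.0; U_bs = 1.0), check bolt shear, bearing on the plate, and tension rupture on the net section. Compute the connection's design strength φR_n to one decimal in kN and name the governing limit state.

Bolt shear: A_b = π(27)²/4 = 572.56 mm². φR_n = 0.75 × 469 × 572.56 × 10 × 1 = 2014.0 kN.
Bearing (20 mm plate, F_u = 400 MPa): end bolts L_c = 43 − 30/2 = 28, R_n = min(1.2×28×20×400, 2.4×27×20×400) = 268.8 kN/bolt; interior L_c = 75 − 30 = 45, R_n = 432 kN/bolt. φR_n = 0.75 × (2×268.8 + 8×432) = 2995.2 kN.
Tension rupture (net): A_n = (177 − 2×32)×20 = 2260 mm² (U = 1.0, A_e = A_n). φR_n = 0.75 × 400 × 2260 = 678.0 kN.
Governing: min(2014.0, 2995.2, 678.0) = 678.0 kN → net-section rupture.

678.0 kN (net-section rupture governs)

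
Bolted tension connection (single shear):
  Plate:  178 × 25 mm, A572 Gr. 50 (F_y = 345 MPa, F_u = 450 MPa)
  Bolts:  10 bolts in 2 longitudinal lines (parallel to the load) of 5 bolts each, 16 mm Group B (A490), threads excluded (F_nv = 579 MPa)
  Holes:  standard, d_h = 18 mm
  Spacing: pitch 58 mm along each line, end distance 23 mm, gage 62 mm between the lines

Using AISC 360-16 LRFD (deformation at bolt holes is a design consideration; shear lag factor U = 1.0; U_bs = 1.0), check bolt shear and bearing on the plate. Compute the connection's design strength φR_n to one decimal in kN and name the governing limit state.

Bolt shear: A_b = π(16)²/4 = 201.06 mm². φR_n = 0.75 × 579 × 201.06 × 10 × 1 = 873.1 kN.
Bearing (25 mm plate, F_u = 450 MPa): end bolts L_c = 23 − 18/2 = 14, R_n = min(1.2×14×25×450, 2.4×16×25×450) = 189 kN/bolt; interior L_c = 58 − 18 = 40, R_n = 432 kN/bolt. φR_n = 0.75 × (2×189 + 8×432) = 2875.5 kN.
Governing: min(873.1, 2875.5) = 873.1 kN → bolt shear.

873.1 kN (bolt shear governs)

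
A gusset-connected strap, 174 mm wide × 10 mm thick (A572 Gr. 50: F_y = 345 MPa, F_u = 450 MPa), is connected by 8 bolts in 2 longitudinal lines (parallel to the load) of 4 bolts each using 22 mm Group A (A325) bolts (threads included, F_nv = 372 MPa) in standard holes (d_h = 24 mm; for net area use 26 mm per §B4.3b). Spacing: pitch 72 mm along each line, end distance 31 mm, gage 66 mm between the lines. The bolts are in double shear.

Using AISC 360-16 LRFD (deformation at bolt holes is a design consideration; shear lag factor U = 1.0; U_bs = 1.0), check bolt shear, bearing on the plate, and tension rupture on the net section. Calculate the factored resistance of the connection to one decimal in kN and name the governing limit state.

Bolt shear: A_b = π(22)²/4 = 380.13 mm². φR_n = 0.75 × 372 × 380.13 × 8 × 2 = 1696.9 kN.
Bearing (10 mm plate, F_u = 450 MPa): end bolts L_c = 31 − 24/2 = 19, R_n = min(1.2×19×10×450, 2.4×22×10×450) = 102.6 kN/bolt; interior L_c = 72 − 24 = 48, R_n = 237.6 kN/bolt. φR_n = 0.75 × (2×102.6 + 6×237.6) = 1223.1 kN.
Tension rupture (net): A_n = (174 − 2×26)×10 = 1220 mm² (U = 1.0, A_e = A_n). φR_n = 0.75 × 450 × 1220 = 411.8 kN.
Governing: min(1696.9, 1223.1, 411.8) = 411.8 kN → net-section rupture.

411.8 kN (net-section rupture governs)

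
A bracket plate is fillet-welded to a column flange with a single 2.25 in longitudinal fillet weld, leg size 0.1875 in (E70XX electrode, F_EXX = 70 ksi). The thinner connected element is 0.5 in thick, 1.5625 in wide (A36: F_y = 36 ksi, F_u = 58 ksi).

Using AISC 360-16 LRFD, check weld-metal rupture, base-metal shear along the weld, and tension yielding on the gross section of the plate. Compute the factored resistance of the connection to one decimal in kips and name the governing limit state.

Weld metal: throat = 0.707×0.1875 = 0.13256 in, L = 2.25 in. φR_n = 0.75 × 0.6 × 70 × 0.13256 × 2.25 = 9.4 kips.
Base metal shear (0.5 in plate): yield φR_n = 1.0×0.6×36×0.5×2.25 = 24.3 kips; rupture φR_n = 0.75×0.6×58×0.5×2.25 = 29.4 kips; take 24.3 kips (yield).
Tension yield (gross): A_g = 1.5625×0.5 = 0.78125 in². φR_n = 0.90 × 36 × 0.78125 = 25.3 kips.
Governing: min(9.4, 24.3, 25.3) = 9.4 kips → weld metal.

9.4 kips (weld metal governs)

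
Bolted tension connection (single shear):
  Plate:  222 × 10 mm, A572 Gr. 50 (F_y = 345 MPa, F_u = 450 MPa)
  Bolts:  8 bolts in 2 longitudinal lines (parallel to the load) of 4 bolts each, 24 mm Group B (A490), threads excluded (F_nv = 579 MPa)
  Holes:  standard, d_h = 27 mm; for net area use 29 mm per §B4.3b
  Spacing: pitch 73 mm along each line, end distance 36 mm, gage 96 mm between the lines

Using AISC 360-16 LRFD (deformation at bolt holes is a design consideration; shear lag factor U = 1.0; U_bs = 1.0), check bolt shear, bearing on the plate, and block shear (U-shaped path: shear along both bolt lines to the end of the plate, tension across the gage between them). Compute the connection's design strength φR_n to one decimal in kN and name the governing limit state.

847.8 kN (block shear governs)

Bolt shear: A_b = π(24)²/4 = 452.39 mm². φR_n = 0.75 × 579 × 452.39 × 8 × 1 = 1571.6 kN.
Bearing (10 mm plate, F_u = 450 MPa): end bolts L_c = 36 − 27/2 = 22.5, R_n = min(1.2×22.5×10×450, 2.4×24×10×450) = 121.5 kN/bolt; interior L_c = 73 − 27 = 46, R_n = 248.4 kN/bolt. φR_n = 0.75 × (2×121.5 + 6×248.4) = 1300.1 kN.
Block shear: shear path 2×[36+3×73] = 2×255 mm, A_gv = 5100, A_nv = 2×(255 − 3.5×29)×10 = 3070 mm²; tension across gage: (96 − 1×29)×10 = 670 mm². R_n = min(0.6×450×3070, 0.6×345×5100) + 1.0×450×670 = min(828.9, 1055.7) + 301.5 = 1130.4 kN. φR_n = 0.75 × 1130.4 = 847.8 kN.
Governing: min(1571.6, 1300.1, 847.8) = 847.8 kN → block shear.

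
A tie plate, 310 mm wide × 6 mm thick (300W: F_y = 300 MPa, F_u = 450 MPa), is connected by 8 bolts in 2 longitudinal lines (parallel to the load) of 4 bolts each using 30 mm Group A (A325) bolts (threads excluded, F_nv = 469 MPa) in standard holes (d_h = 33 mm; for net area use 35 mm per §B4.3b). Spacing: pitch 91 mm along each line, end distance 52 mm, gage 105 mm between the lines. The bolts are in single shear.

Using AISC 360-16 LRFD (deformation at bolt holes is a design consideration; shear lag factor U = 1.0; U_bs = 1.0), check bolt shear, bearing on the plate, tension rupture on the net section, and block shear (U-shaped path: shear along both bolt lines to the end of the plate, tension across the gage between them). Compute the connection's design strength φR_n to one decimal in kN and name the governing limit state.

486.0 kN (net-section rupture governs)

Bolt shear: A_b = π(30)²/4 = 706.86 mm². φR_n = 0.75 × 469 × 706.86 × 8 × 1 = 1989.1 kN.
Bearing (6 mm plate, F_u = 450 MPa): end bolts L_c = 52 − 33/2 = 35.5, R_n = min(1.2×35.5×6×450, 2.4×30×6×450) = 115.02 kN/bolt; interior L_c = 91 − 33 = 58, R_n = 187.92 kN/bolt. φR_n = 0.75 × (2×115.02 + 6×187.92) = 1018.2 kN.
Tension rupture (net): A_n = (310 − 2×35)×6 = 1440 mm² (U = 1.0, A_e = A_n). φR_n = 0.75 × 450 × 1440 = 486.0 kN.
Block shear: shear path 2×[52+3×91] = 2×325 mm, A_gv = 3900, A_nv = 2×(325 − 3.5×35)×6 = 2430 mm²; tension across gage: (105 − 1×35)×6 = 420 mm². R_n = min(0.6×450×2430, 0.6×300×3900) + 1.0×450×420 = min(656.1, 702) + 189 = 845.1 kN. φR_n = 0.75 × 845.1 = 633.8 kN.
Governing: min(1989.1, 1018.2, 486.0, 633.8) = 486.0 kN → net-section rupture.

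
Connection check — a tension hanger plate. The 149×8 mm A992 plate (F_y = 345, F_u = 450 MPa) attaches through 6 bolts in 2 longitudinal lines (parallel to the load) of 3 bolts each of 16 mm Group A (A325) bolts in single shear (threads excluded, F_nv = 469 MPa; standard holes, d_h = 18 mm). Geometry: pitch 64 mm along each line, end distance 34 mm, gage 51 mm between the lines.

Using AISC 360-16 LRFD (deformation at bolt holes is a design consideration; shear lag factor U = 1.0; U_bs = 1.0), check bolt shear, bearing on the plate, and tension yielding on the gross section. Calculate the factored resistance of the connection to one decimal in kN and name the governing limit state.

Bolt shear: A_b = π(16)²/4 = 201.06 mm². φR_n = 0.75 × 469 × 201.06 × 6 × 1 = 424.3 kN.
Bearing (8 mm plate, F_u = 450 MPa): end bolts L_c = 34 − 18/2 = 25, R_n = min(1.2×25×8×450, 2.4×16×8×450) = 108 kN/bolt; interior L_c = 64 − 18 = 46, R_n = 138.24 kN/bolt. φR_n = 0.75 × (2×108 + 4×138.24) = 576.7 kN.
Tension yield (gross): A_g = 149×8 = 1192 mm². φR_n = 0.90 × 345 × 1192 = 370.1 kN.
Governing: min(424.3, 576.7, 370.1) = 370.1 kN → gross-section yield.

370.1 kN (gross-section yield governs)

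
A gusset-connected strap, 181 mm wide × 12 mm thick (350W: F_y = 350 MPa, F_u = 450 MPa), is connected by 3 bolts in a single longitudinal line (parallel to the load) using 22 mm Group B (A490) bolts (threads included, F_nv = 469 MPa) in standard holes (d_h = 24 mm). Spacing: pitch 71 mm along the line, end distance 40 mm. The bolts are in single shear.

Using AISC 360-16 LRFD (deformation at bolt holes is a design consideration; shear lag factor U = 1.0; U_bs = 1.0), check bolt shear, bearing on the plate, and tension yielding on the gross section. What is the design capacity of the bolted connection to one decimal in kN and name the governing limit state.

Bolt shear: A_b = π(22)²/4 = 380.13 mm². φR_n = 0.75 × 469 × 380.13 × 3 × 1 = 401.1 kN.
Bearing (12 mm plate, F_u = 450 MPa): end bolts L_c = 40 − 24/2 = 28, R_n = min(1.2×28×12×450, 2.4×22×12×450) = 181.44 kN/bolt; interior L_c = 71 − 24 = 47, R_n = 285.12 kN/bolt. φR_n = 0.75 × (1×181.44 + 2×285.12) = 563.8 kN.
Tension yield (gross): A_g = 181×12 = 2172 mm². φR_n = 0.90 × 350 × 2172 = 684.2 kN.
Governing: min(401.1, 563.8, 684.2) = 401.1 kN → bolt shear.

401.1 kN (bolt shear governs)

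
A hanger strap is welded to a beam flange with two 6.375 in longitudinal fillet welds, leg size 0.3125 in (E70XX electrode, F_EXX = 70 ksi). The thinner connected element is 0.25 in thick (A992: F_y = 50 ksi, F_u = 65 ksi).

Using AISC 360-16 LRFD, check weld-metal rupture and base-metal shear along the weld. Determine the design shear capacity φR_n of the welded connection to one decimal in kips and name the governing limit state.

88.7 kips (weld metal governs)

Weld metal: throat = 0.707×0.3125 = 0.22094 in, L = 2×6.375 = 12.75 in. φR_n = 0.75 × 0.6 × 70 × 0.22094 × 12.75 = 88.7 kips.
Base metal shear (0.25 in plate): yield φR_n = 1.0×0.6×50×0.25×12.75 = 95.6 kips; rupture φR_n = 0.75×0.6×65×0.25×12.75 = 93.2 kips; take 93.2 kips (rupture).
Governing: min(88.7, 93.2) = 88.7 kips → weld metal.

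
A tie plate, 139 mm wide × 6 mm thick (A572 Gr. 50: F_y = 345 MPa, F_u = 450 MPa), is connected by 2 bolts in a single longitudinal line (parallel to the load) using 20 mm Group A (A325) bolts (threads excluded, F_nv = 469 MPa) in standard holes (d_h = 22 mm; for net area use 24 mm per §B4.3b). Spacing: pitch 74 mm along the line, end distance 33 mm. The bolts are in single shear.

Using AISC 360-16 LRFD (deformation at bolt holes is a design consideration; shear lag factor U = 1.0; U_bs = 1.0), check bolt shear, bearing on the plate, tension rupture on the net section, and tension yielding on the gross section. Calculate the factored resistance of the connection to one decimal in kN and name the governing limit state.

Bolt shear: A_b = π(20)²/4 = 314.16 mm². φR_n = 0.75 × 469 × 314.16 × 2 × 1 = 221.0 kN.
Bearing (6 mm plate, F_u = 450 MPa): end bolts L_c = 33 − 22/2 = 22, R_n = min(1.2×22×6×450, 2.4×20×6×450) = 71.28 kN/bolt; interior L_c = 74 − 22 = 52, R_n = 129.6 kN/bolt. φR_n = 0.75 × (1×71.28 + 1×129.6) = 150.7 kN.
Tension rupture (net): A_n = (139 − 1×24)×6 = 690 mm² (U = 1.0, A_e = A_n). φR_n = 0.75 × 450 × 690 = 232.9 kN.
Tension yield (gross): A_g = 139×6 = 834 mm². φR_n = 0.90 × 345 × 834 = 259.0 kN.
Governing: min(221.0, 150.7, 232.9, 259.0) = 150.7 kN → bearing.

150.7 kN (bearing governs)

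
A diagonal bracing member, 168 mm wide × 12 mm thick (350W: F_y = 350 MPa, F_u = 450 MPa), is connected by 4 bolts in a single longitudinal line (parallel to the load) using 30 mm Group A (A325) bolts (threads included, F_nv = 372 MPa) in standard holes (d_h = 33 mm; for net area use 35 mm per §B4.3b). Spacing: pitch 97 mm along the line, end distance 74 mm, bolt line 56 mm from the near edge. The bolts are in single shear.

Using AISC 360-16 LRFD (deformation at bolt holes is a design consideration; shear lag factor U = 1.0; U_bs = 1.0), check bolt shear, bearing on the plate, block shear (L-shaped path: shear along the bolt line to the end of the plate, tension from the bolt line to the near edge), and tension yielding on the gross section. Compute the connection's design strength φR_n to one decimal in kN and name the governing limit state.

Bolt shear: A_b = π(30)²/4 = 706.86 mm². φR_n = 0.75 × 372 × 706.86 × 4 × 1 = 788.9 kN.
Bearing (12 mm plate, F_u = 450 MPa): end bolts L_c = 74 − 33/2 = 57.5, R_n = min(1.2×57.5×12×450, 2.4×30×12×450) = 372.6 kN/bolt; interior L_c = 97 − 33 = 64, R_n = 388.8 kN/bolt. φR_n = 0.75 × (1×372.6 + 3×388.8) = 1154.3 kN.
Block shear: shear path 1×[74+3×97] = 1×365 mm, A_gv = 4380, A_nv = 1×(365 − 3.5×35)×12 = 2910 mm²; tension to near edge: (56 − 0.5×35)×12 = 462 mm². R_n = min(0.6×450×2910, 0.6×350×4380) + 1.0×450×462 = min(785.7, 919.8) + 207.9 = 993.6 kN. φR_n = 0.75 × 993.6 = 745.2 kN.
Tension yield (gross): A_g = 168×12 = 2016 mm². φR_n = 0.90 × 350 × 2016 = 635.0 kN.
Governing: min(788.9, 1154.3, 745.2, 635.0) = 635.0 kN → gross-section yield.

635.0 kN (gross-section yield governs)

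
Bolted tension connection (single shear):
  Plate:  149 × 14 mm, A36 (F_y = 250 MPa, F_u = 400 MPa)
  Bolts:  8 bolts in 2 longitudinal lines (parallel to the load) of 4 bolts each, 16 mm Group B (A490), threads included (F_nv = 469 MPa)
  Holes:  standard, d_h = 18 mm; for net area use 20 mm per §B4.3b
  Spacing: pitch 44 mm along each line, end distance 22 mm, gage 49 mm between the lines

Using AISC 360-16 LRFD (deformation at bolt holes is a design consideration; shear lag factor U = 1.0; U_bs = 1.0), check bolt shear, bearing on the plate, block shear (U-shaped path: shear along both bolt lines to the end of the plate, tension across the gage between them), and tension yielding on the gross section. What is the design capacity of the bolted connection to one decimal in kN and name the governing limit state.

469.4 kN (gross-section yield governs)

Bolt shear: A_b = π(16)²/4 = 201.06 mm². φR_n = 0.75 × 469 × 201.06 × 8 × 1 = 565.8 kN.
Bearing (14 mm plate, F_u = 400 MPa): end bolts L_c = 22 − 18/2 = 13, R_n = min(1.2×13×14×400, 2.4×16×14×400) = 87.36 kN/bolt; interior L_c = 44 − 18 = 26, R_n = 174.72 kN/bolt. φR_n = 0.75 × (2×87.36 + 6×174.72) = 917.3 kN.
Block shear: shear path 2×[22+3×44] = 2×154 mm, A_gv = 4312, A_nv = 2×(154 − 3.5×20)×14 = 2352 mm²; tension across gage: (49 − 1×20)×14 = 406 mm². R_n = min(0.6×400×2352, 0.6×250×4312) + 1.0×400×406 = min(564.48, 646.8) + 162.4 = 726.88 kN. φR_n = 0.75 × 726.88 = 545.2 kN.
Tension yield (gross): A_g = 149×14 = 2086 mm². φR_n = 0.90 × 250 × 2086 = 469.4 kN.
Governing: min(565.8, 917.3, 545.2, 469.4) = 469.4 kN → gross-section yield.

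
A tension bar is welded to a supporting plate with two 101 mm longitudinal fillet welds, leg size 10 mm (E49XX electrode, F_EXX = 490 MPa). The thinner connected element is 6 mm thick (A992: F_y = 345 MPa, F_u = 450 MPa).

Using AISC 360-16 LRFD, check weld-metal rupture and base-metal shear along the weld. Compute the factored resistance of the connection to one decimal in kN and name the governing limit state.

Weld metal: throat = 0.707×10 = 7.07 mm, L = 2×101 = 202 mm. φR_n = 0.75 × 0.6 × 490 × 7.07 × 202 = 314.9 kN.
Base metal shear (6 mm plate): yield φR_n = 1.0×0.6×345×6×202 = 250.9 kN; rupture φR_n = 0.75×0.6×450×6×202 = 245.4 kN; take 245.4 kN (rupture).
Governing: min(314.9, 245.4) = 245.4 kN → base-metal shear.

245.4 kN (base-metal shear governs)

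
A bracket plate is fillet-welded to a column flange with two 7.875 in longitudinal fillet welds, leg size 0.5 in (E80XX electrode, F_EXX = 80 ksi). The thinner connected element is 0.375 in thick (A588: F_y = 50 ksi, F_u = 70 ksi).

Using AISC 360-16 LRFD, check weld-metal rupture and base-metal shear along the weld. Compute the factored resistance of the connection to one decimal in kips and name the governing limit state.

177.2 kips (base-metal shear governs)

Weld metal: throat = 0.707×0.5 = 0.3535 in, L = 2×7.875 = 15.75 in. φR_n = 0.75 × 0.6 × 80 × 0.3535 × 15.75 = 200.4 kips.
Base metal shear (0.375 in plate): yield φR_n = 1.0×0.6×50×0.375×15.75 = 177.2 kips; rupture φR_n = 0.75×0.6×70×0.375×15.75 = 186.0 kips; take 177.2 kips (yield).
Governing: min(200.4, 177.2) = 177.2 kips → base-metal shear.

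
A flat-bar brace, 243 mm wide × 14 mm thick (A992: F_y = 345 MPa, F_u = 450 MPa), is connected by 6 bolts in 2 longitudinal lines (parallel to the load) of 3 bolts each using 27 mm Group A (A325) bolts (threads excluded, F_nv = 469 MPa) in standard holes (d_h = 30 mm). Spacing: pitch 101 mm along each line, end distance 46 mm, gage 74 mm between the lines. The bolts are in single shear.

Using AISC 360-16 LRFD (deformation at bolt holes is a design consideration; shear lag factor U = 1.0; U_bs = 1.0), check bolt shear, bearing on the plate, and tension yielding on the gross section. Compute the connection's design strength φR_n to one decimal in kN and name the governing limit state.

Bolt shear: A_b = π(27)²/4 = 572.56 mm². φR_n = 0.75 × 469 × 572.56 × 6 × 1 = 1208.4 kN.
Bearing (14 mm plate, F_u = 450 MPa): end bolts L_c = 46 − 30/2 = 31, R_n = min(1.2×31×14×450, 2.4×27×14×450) = 234.36 kN/bolt; interior L_c = 101 − 30 = 71, R_n = 408.24 kN/bolt. φR_n = 0.75 × (2×234.36 + 4×408.24) = 1576.3 kN.
Tension yield (gross): A_g = 243×14 = 3402 mm². φR_n = 0.90 × 345 × 3402 = 1056.3 kN.
Governing: min(1208.4, 1576.3, 1056.3) = 1056.3 kN → gross-section yield.

1056.3 kN (gross-section yield governs)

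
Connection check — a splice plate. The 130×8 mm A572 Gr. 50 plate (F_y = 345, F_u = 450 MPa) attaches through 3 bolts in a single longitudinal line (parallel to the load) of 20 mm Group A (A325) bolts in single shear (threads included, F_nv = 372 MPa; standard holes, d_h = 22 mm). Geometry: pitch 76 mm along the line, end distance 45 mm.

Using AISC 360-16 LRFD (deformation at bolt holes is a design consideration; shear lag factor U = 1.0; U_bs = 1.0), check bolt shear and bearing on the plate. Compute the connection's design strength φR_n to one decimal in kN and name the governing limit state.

Bolt shear: A_b = π(20)²/4 = 314.16 mm². φR_n = 0.75 × 372 × 314.16 × 3 × 1 = 263.0 kN.
Bearing (8 mm plate, F_u = 450 MPa): end bolts L_c = 45 − 22/2 = 34, R_n = min(1.2×34×8×450, 2.4×20×8×450) = 146.88 kN/bolt; interior L_c = 76 − 22 = 54, R_n = 172.8 kN/bolt. φR_n = 0.75 × (1×146.88 + 2×172.8) = 369.4 kN.
Governing: min(263.0, 369.4) = 263.0 kN → bolt shear.

263.0 kN (bolt shear governs)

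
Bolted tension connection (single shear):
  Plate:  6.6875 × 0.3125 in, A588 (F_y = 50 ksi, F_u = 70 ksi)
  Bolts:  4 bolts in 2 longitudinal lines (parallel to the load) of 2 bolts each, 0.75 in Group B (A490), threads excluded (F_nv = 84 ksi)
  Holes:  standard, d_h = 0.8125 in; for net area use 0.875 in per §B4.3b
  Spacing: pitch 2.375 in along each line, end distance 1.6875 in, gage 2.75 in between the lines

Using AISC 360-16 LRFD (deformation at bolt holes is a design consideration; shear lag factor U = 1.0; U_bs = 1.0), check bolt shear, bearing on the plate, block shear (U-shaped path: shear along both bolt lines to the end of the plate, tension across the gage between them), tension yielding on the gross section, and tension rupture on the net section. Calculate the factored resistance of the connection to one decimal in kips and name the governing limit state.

Bolt shear: A_b = π(0.75)²/4 = 0.44179 in². φR_n = 0.75 × 84 × 0.44179 × 4 × 1 = 111.3 kips.
Bearing (0.3125 in plate, F_u = 70 ksi): end bolts L_c = 1.6875 − 0.8125/2 = 1.28125, R_n = min(1.2×1.28125×0.3125×70, 2.4×0.75×0.3125×70) = 33.633 kips/bolt; interior L_c = 2.375 − 0.8125 = 1.5625, R_n = 39.375 kips/bolt. φR_n = 0.75 × (2×33.633 + 2×39.375) = 109.5 kips.
Block shear: shear path 2×[1.6875+1×2.375] = 2×4.0625 in, A_gv = 2.5391, A_nv = 2×(4.0625 − 1.5×0.875)×0.3125 = 1.7188 in²; tension across gage: (2.75 − 1×0.875)×0.3125 = 0.58594 in². R_n = min(0.6×70×1.7188, 0.6×50×2.5391) + 1.0×70×0.58594 = min(72.19, 76.173) + 41.016 = 113.21 kips. φR_n = 0.75 × 113.21 = 84.9 kips.
Tension yield (gross): A_g = 6.6875×0.3125 = 2.0898 in². φR_n = 0.90 × 50 × 2.0898 = 94.0 kips.
Tension rupture (net): A_n = (6.6875 − 2×0.875)×0.3125 = 1.543 in² (U = 1.0, A_e = A_n). φR_n = 0.75 × 70 × 1.543 = 81.0 kips.
Governing: min(111.3, 109.5, 84.9, 94.0, 81.0) = 81.0 kips → net-section rupture.

81.0 kips (net-section rupture governs)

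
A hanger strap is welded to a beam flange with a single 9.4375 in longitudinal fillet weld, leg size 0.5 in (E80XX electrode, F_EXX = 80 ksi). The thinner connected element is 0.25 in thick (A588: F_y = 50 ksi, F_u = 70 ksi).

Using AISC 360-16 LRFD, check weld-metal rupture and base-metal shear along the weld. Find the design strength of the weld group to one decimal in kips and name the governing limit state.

Weld metal: throat = 0.707×0.5 = 0.3535 in, L = 9.4375 in. φR_n = 0.75 × 0.6 × 80 × 0.3535 × 9.4375 = 120.1 kips.
Base metal shear (0.25 in plate): yield φR_n = 1.0×0.6×50×0.25×9.4375 = 70.8 kips; rupture φR_n = 0.75×0.6×70×0.25×9.4375 = 74.3 kips; take 70.8 kips (yield).
Governing: min(120.1, 70.8) = 70.8 kips → base-metal shear.

70.8 kips (base-metal shear governs)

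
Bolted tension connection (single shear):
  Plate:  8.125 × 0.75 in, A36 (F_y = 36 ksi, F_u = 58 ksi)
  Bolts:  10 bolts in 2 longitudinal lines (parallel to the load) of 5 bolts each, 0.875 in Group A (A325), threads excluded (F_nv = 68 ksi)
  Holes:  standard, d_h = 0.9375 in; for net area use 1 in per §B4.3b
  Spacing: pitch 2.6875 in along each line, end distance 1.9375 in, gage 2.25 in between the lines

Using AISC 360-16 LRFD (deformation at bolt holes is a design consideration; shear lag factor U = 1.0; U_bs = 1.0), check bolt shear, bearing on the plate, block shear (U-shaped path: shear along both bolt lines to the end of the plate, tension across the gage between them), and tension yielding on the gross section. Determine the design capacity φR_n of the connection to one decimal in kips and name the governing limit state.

Bolt shear: A_b = π(0.875)²/4 = 0.60132 in². φR_n = 0.75 × 68 × 0.60132 × 10 × 1 = 306.7 kips.
Bearing (0.75 in plate, F_u = 58 ksi): end bolts L_c = 1.9375 − 0.9375/2 = 1.46875, R_n = min(1.2×1.46875×0.75×58, 2.4×0.875×0.75×58) = 76.669 kips/bolt; interior L_c = 2.6875 − 0.9375 = 1.75, R_n = 91.35 kips/bolt. φR_n = 0.75 × (2×76.669 + 8×91.35) = 663.1 kips.
Block shear: shear path 2×[1.9375+4×2.6875] = 2×12.6875 in, A_gv = 19.031, A_nv = 2×(12.6875 − 4.5×1)×0.75 = 12.281 in²; tension across gage: (2.25 − 1×1)×0.75 = 0.9375 in². R_n = min(0.6×58×12.281, 0.6×36×19.031) + 1.0×58×0.9375 = min(427.38, 411.07) + 54.375 = 465.45 kips. φR_n = 0.75 × 465.45 = 349.1 kips.
Tension yield (gross): A_g = 8.125×0.75 = 6.0938 in². φR_n = 0.90 × 36 × 6.0938 = 197.4 kips.
Governing: min(306.7, 663.1, 349.1, 197.4) = 197.4 kips → gross-section yield.

197.4 kips (gross-section yield governs)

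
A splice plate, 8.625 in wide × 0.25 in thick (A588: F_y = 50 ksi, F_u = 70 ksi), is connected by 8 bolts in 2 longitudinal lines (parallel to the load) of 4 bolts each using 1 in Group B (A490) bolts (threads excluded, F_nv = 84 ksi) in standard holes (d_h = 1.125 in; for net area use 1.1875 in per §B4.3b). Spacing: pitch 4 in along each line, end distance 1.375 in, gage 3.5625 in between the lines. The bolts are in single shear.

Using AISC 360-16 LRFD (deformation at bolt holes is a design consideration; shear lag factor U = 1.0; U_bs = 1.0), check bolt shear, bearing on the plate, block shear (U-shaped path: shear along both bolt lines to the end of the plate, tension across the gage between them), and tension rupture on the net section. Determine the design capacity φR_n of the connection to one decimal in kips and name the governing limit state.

Bolt shear: A_b = π(1)²/4 = 0.7854 in². φR_n = 0.75 × 84 × 0.7854 × 8 × 1 = 395.8 kips.
Bearing (0.25 in plate, F_u = 70 ksi): end bolts L_c = 1.375 − 1.125/2 = 0.8125, R_n = min(1.2×0.8125×0.25×70, 2.4×1×0.25×70) = 17.063 kips/bolt; interior L_c = 4 − 1.125 = 2.875, R_n = 42 kips/bolt. φR_n = 0.75 × (2×17.063 + 6×42) = 214.6 kips.
Block shear: shear path 2×[1.375+3×4] = 2×13.375 in, A_gv = 6.6875, A_nv = 2×(13.375 − 3.5×1.1875)×0.25 = 4.6094 in²; tension across gage: (3.5625 − 1×1.1875)×0.25 = 0.59375 in². R_n = min(0.6×70×4.6094, 0.6×50×6.6875) + 1.0×70×0.59375 = min(193.59, 200.63) + 41.563 = 235.15 kips. φR_n = 0.75 × 235.15 = 176.4 kips.
Tension rupture (net): A_n = (8.625 − 2×1.1875)×0.25 = 1.5625 in² (U = 1.0, A_e = A_n). φR_n = 0.75 × 70 × 1.5625 = 82.0 kips.
Governing: min(395.8, 214.6, 176.4, 82.0) = 82.0 kips → net-section rupture.

82.0 kips (net-section rupture governs)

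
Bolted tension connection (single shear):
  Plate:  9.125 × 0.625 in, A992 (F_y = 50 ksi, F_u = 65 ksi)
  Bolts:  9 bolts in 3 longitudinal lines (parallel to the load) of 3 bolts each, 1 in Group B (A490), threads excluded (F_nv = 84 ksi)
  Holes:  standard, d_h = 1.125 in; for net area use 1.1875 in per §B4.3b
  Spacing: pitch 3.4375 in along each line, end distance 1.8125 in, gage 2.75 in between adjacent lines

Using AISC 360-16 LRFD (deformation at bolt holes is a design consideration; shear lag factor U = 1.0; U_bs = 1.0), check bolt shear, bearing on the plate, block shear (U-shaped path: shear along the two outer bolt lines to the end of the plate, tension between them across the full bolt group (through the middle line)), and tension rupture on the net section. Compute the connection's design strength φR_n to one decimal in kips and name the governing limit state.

Bolt shear: A_b = π(1)²/4 = 0.7854 in². φR_n = 0.75 × 84 × 0.7854 × 9 × 1 = 445.3 kips.
Bearing (0.625 in plate, F_u = 65 ksi): end bolts L_c = 1.8125 − 1.125/2 = 1.25, R_n = min(1.2×1.25×0.625×65, 2.4×1×0.625×65) = 60.938 kips/bolt; interior L_c = 3.4375 − 1.125 = 2.3125, R_n = 97.5 kips/bolt. φR_n = 0.75 × (3×60.938 + 6×97.5) = 575.9 kips.
Block shear: shear path 2×[1.8125+2×3.4375] = 2×8.6875 in, A_gv = 10.859, A_nv = 2×(8.6875 − 2.5×1.1875)×0.625 = 7.1484 in²; tension across gage: (5.5 − 2×1.1875)×0.625 = 1.9531 in². R_n = min(0.6×65×7.1484, 0.6×50×10.859) + 1.0×65×1.9531 = min(278.79, 325.77) + 126.95 = 405.74 kips. φR_n = 0.75 × 405.74 = 304.3 kips.
Tension rupture (net): A_n = (9.125 − 3×1.1875)×0.625 = 3.4766 in² (U = 1.0, A_e = A_n). φR_n = 0.75 × 65 × 3.4766 = 169.5 kips.
Governing: min(445.3, 575.9, 304.3, 169.5) = 169.5 kips → net-section rupture.

169.5 kips (net-section rupture governs)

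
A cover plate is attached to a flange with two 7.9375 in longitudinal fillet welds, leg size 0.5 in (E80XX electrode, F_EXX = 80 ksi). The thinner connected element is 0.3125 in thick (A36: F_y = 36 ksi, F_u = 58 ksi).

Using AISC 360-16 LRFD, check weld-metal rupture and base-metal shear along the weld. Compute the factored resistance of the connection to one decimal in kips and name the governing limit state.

107.2 kips (base-metal shear governs)

Weld metal: throat = 0.707×0.5 = 0.3535 in, L = 2×7.9375 = 15.875 in. φR_n = 0.75 × 0.6 × 80 × 0.3535 × 15.875 = 202.0 kips.
Base metal shear (0.3125 in plate): yield φR_n = 1.0×0.6×36×0.3125×15.875 = 107.2 kips; rupture φR_n = 0.75×0.6×58×0.3125×15.875 = 129.5 kips; take 107.2 kips (yield).
Governing: min(202.0, 107.2) = 107.2 kips → base-metal shear.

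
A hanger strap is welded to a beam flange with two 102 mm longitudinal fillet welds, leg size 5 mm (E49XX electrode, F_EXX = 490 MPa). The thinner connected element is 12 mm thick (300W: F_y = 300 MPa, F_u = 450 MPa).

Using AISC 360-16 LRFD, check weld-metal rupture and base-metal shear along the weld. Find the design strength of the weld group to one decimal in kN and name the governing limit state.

Weld metal: throat = 0.707×5 = 3.535 mm, L = 2×102 = 204 mm. φR_n = 0.75 × 0.6 × 490 × 3.535 × 204 = 159.0 kN.
Base metal shear (12 mm plate): yield φR_n = 1.0×0.6×300×12×204 = 440.6 kN; rupture φR_n = 0.75×0.6×450×12×204 = 495.7 kN; take 440.6 kN (yield).
Governing: min(159.0, 440.6) = 159.0 kN → weld metal.

159.0 kN (weld metal governs)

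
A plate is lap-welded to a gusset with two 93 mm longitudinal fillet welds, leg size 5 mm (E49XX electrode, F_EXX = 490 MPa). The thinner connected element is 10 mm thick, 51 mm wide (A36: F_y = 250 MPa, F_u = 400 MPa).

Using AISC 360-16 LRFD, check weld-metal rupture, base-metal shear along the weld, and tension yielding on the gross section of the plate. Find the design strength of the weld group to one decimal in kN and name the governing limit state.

Weld metal: throat = 0.707×5 = 3.535 mm, L = 2×93 = 186 mm. φR_n = 0.75 × 0.6 × 490 × 3.535 × 186 = 145.0 kN.
Base metal shear (10 mm plate): yield φR_n = 1.0×0.6×250×10×186 = 279.0 kN; rupture φR_n = 0.75×0.6×400×10×186 = 334.8 kN; take 279.0 kN (yield).
Tension yield (gross): A_g = 51×10 = 510 mm². φR_n = 0.90 × 250 × 510 = 114.8 kN.
Governing: min(145.0, 279.0, 114.8) = 114.8 kN → gross-section yield.

114.8 kN (gross-section yield governs)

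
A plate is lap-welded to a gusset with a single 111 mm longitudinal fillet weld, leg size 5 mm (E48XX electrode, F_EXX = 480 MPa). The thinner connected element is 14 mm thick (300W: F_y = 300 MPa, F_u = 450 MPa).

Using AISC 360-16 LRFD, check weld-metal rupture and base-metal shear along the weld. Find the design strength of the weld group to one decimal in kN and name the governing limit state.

84.8 kN (weld metal governs)

Weld metal: throat = 0.707×5 = 3.535 mm, L = 111 mm. φR_n = 0.75 × 0.6 × 480 × 3.535 × 111 = 84.8 kN.
Base metal shear (14 mm plate): yield φR_n = 1.0×0.6×300×14×111 = 279.7 kN; rupture φR_n = 0.75×0.6×450×14×111 = 314.7 kN; take 279.7 kN (yield).
Governing: min(84.8, 279.7) = 84.8 kN → weld metal.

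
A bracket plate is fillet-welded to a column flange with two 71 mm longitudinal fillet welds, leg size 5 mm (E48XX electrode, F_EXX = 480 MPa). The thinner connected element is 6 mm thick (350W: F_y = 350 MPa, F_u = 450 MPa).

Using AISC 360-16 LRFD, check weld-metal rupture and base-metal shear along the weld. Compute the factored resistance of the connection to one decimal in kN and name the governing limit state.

108.4 kN (weld metal governs)

Weld metal: throat = 0.707×5 = 3.535 mm, L = 2×71 = 142 mm. φR_n = 0.75 × 0.6 × 480 × 3.535 × 142 = 108.4 kN.
Base metal shear (6 mm plate): yield φR_n = 1.0×0.6×350×6×142 = 178.9 kN; rupture φR_n = 0.75×0.6×450×6×142 = 172.5 kN; take 172.5 kN (rupture).
Governing: min(108.4, 172.5) = 108.4 kN → weld metal.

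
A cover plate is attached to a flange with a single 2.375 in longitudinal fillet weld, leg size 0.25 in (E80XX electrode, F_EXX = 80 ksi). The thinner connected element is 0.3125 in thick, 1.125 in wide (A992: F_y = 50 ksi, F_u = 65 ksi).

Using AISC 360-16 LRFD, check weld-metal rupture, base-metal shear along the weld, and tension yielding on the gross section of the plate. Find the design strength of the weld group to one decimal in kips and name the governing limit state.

15.1 kips (weld metal governs)

Weld metal: throat = 0.707×0.25 = 0.17675 in, L = 2.375 in. φR_n = 0.75 × 0.6 × 80 × 0.17675 × 2.375 = 15.1 kips.
Base metal shear (0.3125 in plate): yield φR_n = 1.0×0.6×50×0.3125×2.375 = 22.3 kips; rupture φR_n = 0.75×0.6×65×0.3125×2.375 = 21.7 kips; take 21.7 kips (rupture).
Tension yield (gross): A_g = 1.125×0.3125 = 0.35156 in². φR_n = 0.90 × 50 × 0.35156 = 15.8 kips.
Governing: min(15.1, 21.7, 15.8) = 15.1 kips → weld metal.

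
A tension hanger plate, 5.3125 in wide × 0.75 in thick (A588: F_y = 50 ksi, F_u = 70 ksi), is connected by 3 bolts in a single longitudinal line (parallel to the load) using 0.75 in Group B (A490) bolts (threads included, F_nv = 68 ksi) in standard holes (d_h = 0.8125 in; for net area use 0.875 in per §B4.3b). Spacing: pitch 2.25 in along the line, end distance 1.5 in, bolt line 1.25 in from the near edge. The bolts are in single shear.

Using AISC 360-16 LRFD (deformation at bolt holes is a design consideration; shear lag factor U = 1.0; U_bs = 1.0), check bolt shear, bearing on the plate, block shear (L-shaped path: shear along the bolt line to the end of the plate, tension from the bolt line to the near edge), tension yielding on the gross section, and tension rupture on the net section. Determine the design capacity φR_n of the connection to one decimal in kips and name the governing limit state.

67.6 kips (bolt shear governs)

Bolt shear: A_b = π(0.75)²/4 = 0.44179 in². φR_n = 0.75 × 68 × 0.44179 × 3 × 1 = 67.6 kips.
Bearing (0.75 in plate, F_u = 70 ksi): end bolts L_c = 1.5 − 0.8125/2 = 1.09375, R_n = min(1.2×1.09375×0.75×70, 2.4×0.75×0.75×70) = 68.906 kips/bolt; interior L_c = 2.25 − 0.8125 = 1.4375, R_n = 90.563 kips/bolt. φR_n = 0.75 × (1×68.906 + 2×90.563) = 187.5 kips.
Block shear: shear path 1×[1.5+2×2.25] = 1×6 in, A_gv = 4.5, A_nv = 1×(6 − 2.5×0.875)×0.75 = 2.8594 in²; tension to near edge: (1.25 − 0.5×0.875)×0.75 = 0.60938 in². R_n = min(0.6×70×2.8594, 0.6×50×4.5) + 1.0×70×0.60938 = min(120.09, 135) + 42.657 = 162.75 kips. φR_n = 0.75 × 162.75 = 122.1 kips.
Tension yield (gross): A_g = 5.3125×0.75 = 3.9844 in². φR_n = 0.90 × 50 × 3.9844 = 179.3 kips.
Tension rupture (net): A_n = (5.3125 − 1×0.875)×0.75 = 3.3281 in² (U = 1.0, A_e = A_n). φR_n = 0.75 × 70 × 3.3281 = 174.7 kips.
Governing: min(67.6, 187.5, 122.1, 179.3, 174.7) = 67.6 kips → bolt shear.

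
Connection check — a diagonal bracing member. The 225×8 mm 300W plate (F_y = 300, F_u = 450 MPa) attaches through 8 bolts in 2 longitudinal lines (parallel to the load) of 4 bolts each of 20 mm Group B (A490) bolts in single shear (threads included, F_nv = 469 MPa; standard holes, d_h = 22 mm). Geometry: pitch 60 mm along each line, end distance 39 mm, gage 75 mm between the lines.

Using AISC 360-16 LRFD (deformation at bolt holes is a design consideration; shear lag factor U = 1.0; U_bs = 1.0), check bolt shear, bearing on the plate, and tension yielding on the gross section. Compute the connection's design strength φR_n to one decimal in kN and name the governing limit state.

486.0 kN (gross-section yield governs)

Bolt shear: A_b = π(20)²/4 = 314.16 mm². φR_n = 0.75 × 469 × 314.16 × 8 × 1 = 884.0 kN.
Bearing (8 mm plate, F_u = 450 MPa): end bolts L_c = 39 − 22/2 = 28, R_n = min(1.2×28×8×450, 2.4×20×8×450) = 120.96 kN/bolt; interior L_c = 60 − 22 = 38, R_n = 164.16 kN/bolt. φR_n = 0.75 × (2×120.96 + 6×164.16) = 920.2 kN.
Tension yield (gross): A_g = 225×8 = 1800 mm². φR_n = 0.90 × 300 × 1800 = 486.0 kN.
Governing: min(884.0, 920.2, 486.0) = 486.0 kN → gross-section yield.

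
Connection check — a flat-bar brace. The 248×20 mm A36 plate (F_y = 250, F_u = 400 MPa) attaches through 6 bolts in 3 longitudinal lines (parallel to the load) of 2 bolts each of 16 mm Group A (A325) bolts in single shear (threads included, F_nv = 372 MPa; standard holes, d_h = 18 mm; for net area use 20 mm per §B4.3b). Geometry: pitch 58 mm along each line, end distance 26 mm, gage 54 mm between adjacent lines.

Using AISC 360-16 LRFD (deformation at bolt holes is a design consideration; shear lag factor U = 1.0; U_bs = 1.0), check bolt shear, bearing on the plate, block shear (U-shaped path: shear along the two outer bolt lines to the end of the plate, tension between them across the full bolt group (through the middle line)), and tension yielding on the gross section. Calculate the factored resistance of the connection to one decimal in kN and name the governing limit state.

336.6 kN (bolt shear governs)

Bolt shear: A_b = π(16)²/4 = 201.06 mm². φR_n = 0.75 × 372 × 201.06 × 6 × 1 = 336.6 kN.
Bearing (20 mm plate, F_u = 400 MPa): end bolts L_c = 26 − 18/2 = 17, R_n = min(1.2×17×20×400, 2.4×16×20×400) = 163.2 kN/bolt; interior L_c = 58 − 18 = 40, R_n = 307.2 kN/bolt. φR_n = 0.75 × (3×163.2 + 3×307.2) = 1058.4 kN.
Block shear: shear path 2×[26+1×58] = 2×84 mm, A_gv = 3360, A_nv = 2×(84 − 1.5×20)×20 = 2160 mm²; tension across gage: (108 − 2×20)×20 = 1360 mm². R_n = min(0.6×400×2160, 0.6×250×3360) + 1.0×400×1360 = min(518.4, 504) + 544 = 1048 kN. φR_n = 0.75 × 1048 = 786.0 kN.
Tension yield (gross): A_g = 248×20 = 4960 mm². φR_n = 0.90 × 250 × 4960 = 1116.0 kN.
Governing: min(336.6, 1058.4, 786.0, 1116.0) = 336.6 kN → bolt shear.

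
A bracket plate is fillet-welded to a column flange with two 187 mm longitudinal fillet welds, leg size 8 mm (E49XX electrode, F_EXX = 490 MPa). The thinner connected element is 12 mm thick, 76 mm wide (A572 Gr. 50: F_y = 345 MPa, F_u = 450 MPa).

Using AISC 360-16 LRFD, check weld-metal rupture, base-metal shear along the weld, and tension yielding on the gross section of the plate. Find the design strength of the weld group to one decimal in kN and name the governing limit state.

283.2 kN (gross-section yield governs)

Weld metal: throat = 0.707×8 = 5.656 mm, L = 2×187 = 374 mm. φR_n = 0.75 × 0.6 × 490 × 5.656 × 374 = 466.4 kN.
Base metal shear (12 mm plate): yield φR_n = 1.0×0.6×345×12×374 = 929.0 kN; rupture φR_n = 0.75×0.6×450×12×374 = 908.8 kN; take 908.8 kN (rupture).
Tension yield (gross): A_g = 76×12 = 912 mm². φR_n = 0.90 × 345 × 912 = 283.2 kN.
Governing: min(466.4, 908.8, 283.2) = 283.2 kN → gross-section yield.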